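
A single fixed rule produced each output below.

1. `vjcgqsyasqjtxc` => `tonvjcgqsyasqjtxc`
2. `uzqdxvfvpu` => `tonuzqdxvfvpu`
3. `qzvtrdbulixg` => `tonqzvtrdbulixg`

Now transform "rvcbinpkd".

Looking at the pairs, the operation is to prepend "ton".
For "rvcbinpkd" the result is "tonrvcbinpkd".

tonrvcbinpkd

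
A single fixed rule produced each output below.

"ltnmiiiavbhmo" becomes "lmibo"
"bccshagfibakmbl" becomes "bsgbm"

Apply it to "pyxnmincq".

pnn

In each case the input is transformed by: keep one character in every 3, starting at position 1 (positions 1st, 4th, 7th, ...).
On "pyxnmincq" that produces "pnn".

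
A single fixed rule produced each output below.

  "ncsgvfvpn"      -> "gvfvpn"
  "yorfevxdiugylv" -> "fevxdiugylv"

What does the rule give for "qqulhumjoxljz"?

lhumjoxljz

The pattern: delete the first 3 characters.
For "qqulhumjoxljz" the result is "lhumjoxljz".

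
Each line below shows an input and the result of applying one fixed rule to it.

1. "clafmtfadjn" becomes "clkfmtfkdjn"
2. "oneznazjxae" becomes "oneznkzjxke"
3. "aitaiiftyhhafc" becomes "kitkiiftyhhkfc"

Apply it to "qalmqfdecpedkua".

qklmqfdecpedkuk

Rule — replace every "a" with "k".
For "qalmqfdecpedkua" the result is "qklmqfdecpedkuk".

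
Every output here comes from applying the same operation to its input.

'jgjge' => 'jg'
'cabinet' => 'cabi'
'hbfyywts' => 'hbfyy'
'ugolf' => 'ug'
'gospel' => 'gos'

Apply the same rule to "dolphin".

dolp

The transformation: delete the last 3 characters.
Doing the same to "dolphin": "dolp".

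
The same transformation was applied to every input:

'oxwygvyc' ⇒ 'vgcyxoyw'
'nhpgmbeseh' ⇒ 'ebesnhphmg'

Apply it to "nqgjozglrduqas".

rludaqnsgqojgz

The pattern: swap the front and back halves of the string, then swap each adjacent pair of characters (1↔2, 3↔4, ...).
For "nqgjozglrduqas", step one produces "lrduqasnqgjozg"; step two turns that into "rludaqnsgqojgz".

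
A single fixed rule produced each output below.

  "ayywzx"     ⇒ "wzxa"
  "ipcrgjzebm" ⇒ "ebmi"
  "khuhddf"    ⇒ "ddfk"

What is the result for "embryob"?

yobe

The rule is to move the last 3 characters to the front (rotate right by 3), then keep only the first 4 characters.
On "embryob": the first step gives "yobembr", and the second then gives "yobe".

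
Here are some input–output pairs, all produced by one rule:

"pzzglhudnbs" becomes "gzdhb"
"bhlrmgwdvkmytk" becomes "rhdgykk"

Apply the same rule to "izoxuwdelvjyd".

What's happening: keep every other character starting from the second (positions 2nd, 4th, 6th, ...), then swap each adjacent pair of characters (1↔2, 3↔4, ...).
"izoxuwdelvjyd" → "zxwevy" → "xzewyv".

xzewyv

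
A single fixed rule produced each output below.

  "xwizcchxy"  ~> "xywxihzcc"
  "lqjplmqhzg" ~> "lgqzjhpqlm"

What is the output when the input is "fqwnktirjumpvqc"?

fcqqwvnpkmtuijr

What's happening: take characters alternately from the front and the back (1st, last, 2nd, 2nd-last, ...).
On "fqwnktirjumpvqc" that produces "fcqqwvnpkmtuijr".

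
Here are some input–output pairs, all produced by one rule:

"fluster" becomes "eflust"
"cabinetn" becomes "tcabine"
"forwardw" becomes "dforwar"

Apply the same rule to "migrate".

The rule is to delete the last character, then move the last character to the front.
Applying both steps to "migrate": "migrat", then "tmigra".

tmigra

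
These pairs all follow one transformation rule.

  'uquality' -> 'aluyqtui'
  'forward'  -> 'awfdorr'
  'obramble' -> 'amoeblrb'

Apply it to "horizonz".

izhzonro

The rule is to take characters alternately from the front and the back (1st, last, 2nd, 2nd-last, ...), then move the last 2 characters to the front (rotate right by 2).
For "horizonz" the result is "izhzonro".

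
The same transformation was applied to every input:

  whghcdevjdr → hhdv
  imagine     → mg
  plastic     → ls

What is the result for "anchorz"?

nh

The rule is to delete the last 2 characters, then keep every other character starting from the second (positions 2nd, 4th, 6th, ...).
On "anchorz" that produces "nh".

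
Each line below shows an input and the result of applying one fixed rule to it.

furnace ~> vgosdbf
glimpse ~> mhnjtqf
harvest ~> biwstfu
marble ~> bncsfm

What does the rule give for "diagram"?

Each output is the input with this applied: shift every letter 1 place forward in the alphabet (wrapping around), then swap each adjacent pair of characters (1↔2, 3↔4, ...).
Applying both steps to "diagram": "ejbhsbn", then "jehbbsn".
(Check on "marble": → "nbscmf" → "bncsfm" ✓)

jehbbsn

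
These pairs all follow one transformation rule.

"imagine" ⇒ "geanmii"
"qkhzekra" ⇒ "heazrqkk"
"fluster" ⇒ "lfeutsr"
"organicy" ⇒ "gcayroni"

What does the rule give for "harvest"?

Looking at the pairs, the operation is to sort the characters into reverse alphabetical order, then move the last 3 characters to the front (rotate right by 3).
"harvest" → "vtsrhea" → "heavtsr".

heavtsr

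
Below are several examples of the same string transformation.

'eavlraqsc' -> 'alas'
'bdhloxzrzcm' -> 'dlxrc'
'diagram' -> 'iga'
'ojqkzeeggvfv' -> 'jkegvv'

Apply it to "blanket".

lne

Rule — keep every other character starting from the second (positions 2nd, 4th, 6th, ...).
On "blanket" that produces "lne".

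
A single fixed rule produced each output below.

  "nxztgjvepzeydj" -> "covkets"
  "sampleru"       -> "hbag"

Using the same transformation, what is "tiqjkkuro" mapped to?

ifzjd

Rule — shift every letter 11 places backward in the alphabet (wrapping around), then keep every other character starting from the first (positions 1st, 3rd, 5th, ...).
Doing the same to "tiqjkkuro": "ifzjd".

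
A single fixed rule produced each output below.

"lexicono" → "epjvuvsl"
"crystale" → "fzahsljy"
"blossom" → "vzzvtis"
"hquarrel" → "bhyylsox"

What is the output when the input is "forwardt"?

The rule is to move the first 2 characters to the end (rotate left by 2), then shift every letter 7 places forward in the alphabet (wrapping around).
For "forwardt" the result is "ydhykamv".

ydhykamv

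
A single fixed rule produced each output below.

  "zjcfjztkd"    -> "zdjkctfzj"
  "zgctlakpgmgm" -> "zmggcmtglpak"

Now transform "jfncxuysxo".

jofxnscyxu

In each case the input is transformed by: take characters alternately from the front and the back (1st, last, 2nd, 2nd-last, ...).
Applying that to "jfncxuysxo" gives "jofxnscyxu".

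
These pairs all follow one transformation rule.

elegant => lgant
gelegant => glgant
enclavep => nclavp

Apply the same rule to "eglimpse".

glimps

What's happening: remove every "e".
On "eglimpse" that produces "glimps".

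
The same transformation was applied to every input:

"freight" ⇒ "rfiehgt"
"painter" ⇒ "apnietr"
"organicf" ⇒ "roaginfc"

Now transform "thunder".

The pattern: swap each adjacent pair of characters (1↔2, 3↔4, ...).
Applying that to "thunder" gives "htnuedr".

htnuedr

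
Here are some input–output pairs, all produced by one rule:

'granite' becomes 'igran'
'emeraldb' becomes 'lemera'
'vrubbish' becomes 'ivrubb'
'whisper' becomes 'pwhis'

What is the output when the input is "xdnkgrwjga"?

What's happening: delete the last 2 characters, then move the last character to the front.
Starting from "xdnkgrwjga": after the first operation, "xdnkgrwj"; after the second, "jxdnkgrw".
(Check on "vrubbish": → "vrubbi" → "ivrubb" ✓)

jxdnkgrw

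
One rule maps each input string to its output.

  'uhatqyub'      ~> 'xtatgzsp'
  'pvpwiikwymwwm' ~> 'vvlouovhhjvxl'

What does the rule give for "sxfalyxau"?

The rule is to move the last 3 characters to the front (rotate right by 3), then shift every letter 1 place backward in the alphabet (wrapping around).
Starting from "sxfalyxau": after the first operation, "xausxfaly"; after the second, "wztrwezkx".

wztrwezkx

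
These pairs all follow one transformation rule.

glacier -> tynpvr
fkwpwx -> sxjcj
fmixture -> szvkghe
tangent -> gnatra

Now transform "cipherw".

Looking at the pairs, the operation is to shift every letter 13 places forward in the alphabet (wrapping around) — i.e. ROT13, then delete the last character.
For "cipherw", step one produces "pvcurej"; step two turns that into "pvcure".

pvcure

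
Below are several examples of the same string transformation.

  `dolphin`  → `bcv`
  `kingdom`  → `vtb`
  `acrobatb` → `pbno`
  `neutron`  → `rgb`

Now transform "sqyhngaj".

Looking at the pairs, the operation is to keep every other character starting from the second (positions 2nd, 4th, 6th, ...), then shift every letter 13 places forward in the alphabet (wrapping around) — i.e. ROT13.
On "sqyhngaj": the first step gives "qhgj", and the second then gives "dutw".

dutw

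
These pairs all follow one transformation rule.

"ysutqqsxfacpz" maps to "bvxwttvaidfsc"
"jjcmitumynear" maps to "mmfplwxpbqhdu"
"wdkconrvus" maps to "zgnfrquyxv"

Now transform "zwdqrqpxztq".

czgtutsacwt

Each output is the input with this applied: shift every letter 3 places forward in the alphabet (wrapping around).
For "zwdqrqpxztq" the result is "czgtutsacwt".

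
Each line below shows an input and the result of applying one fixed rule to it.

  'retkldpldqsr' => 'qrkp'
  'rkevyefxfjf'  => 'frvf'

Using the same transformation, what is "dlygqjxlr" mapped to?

Each output is the input with this applied: move the last 3 characters to the front (rotate right by 3), then keep one character in every 3, starting at position 1 (positions 1st, 4th, 7th, ...).
On "dlygqjxlr": the first step gives "xlrdlygqj", and the second then gives "xdg".
(Check on "rkevyefxfjf": → "fjfrkevyefx" → "frvf" ✓)

xdg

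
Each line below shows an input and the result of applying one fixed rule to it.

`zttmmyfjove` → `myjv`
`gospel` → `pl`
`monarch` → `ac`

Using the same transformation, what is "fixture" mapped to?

tr

In each case the input is transformed by: keep every other character starting from the second (positions 2nd, 4th, 6th, ...), then delete the first character.
Working it through for "fixture": intermediate "itr", final "tr".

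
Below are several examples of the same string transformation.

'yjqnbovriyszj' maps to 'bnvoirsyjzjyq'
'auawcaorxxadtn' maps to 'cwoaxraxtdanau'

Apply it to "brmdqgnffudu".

qdngffdubumr

What's happening: move the first 3 characters to the end (rotate left by 3), then swap each adjacent pair of characters (1↔2, 3↔4, ...).
Starting from "brmdqgnffudu": after the first operation, "dqgnffudubrm"; after the second, "qdngffdubumr".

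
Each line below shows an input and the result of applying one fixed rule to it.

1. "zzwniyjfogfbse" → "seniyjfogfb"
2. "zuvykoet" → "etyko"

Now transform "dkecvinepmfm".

fmcvinepm

The rule is to delete the first 3 characters, then move the last 2 characters to the front (rotate right by 2).
For "dkecvinepmfm", step one produces "cvinepmfm"; step two turns that into "fmcvinepm".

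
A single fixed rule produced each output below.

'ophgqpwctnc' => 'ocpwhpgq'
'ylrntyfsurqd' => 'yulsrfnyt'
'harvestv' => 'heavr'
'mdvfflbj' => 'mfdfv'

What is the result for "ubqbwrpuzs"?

upbrqwb

Rule — delete the last 3 characters, then take characters alternately from the front and the back (1st, last, 2nd, 2nd-last, ...).
"ubqbwrpuzs" → "upbrqwb".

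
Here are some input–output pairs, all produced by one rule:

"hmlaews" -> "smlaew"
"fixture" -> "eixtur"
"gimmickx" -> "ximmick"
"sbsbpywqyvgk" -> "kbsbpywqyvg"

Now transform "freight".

treigh

Rule — delete the first character, then move the last character to the front.
"freight" → "reight" → "treigh".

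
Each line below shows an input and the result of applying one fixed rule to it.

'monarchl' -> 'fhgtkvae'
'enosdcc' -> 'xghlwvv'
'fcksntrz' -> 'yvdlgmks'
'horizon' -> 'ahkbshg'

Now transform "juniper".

The transformation: shift every letter 7 places backward in the alphabet (wrapping around).
Applying that to "juniper" gives "cngbixk".

cngbixk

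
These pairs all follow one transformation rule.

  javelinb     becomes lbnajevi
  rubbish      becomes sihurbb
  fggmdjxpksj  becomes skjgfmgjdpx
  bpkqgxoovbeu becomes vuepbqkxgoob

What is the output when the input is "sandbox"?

obxasdn

Rule — swap each adjacent pair of characters (1↔2, 3↔4, ...), then move the last 3 characters to the front (rotate right by 3).
Working it through for "sandbox": intermediate "asdnobx", final "obxasdn".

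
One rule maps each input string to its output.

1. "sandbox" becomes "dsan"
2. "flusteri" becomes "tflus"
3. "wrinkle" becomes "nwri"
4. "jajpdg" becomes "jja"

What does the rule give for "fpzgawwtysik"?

yfpzgawwt

The transformation: delete the last 3 characters, then move the last character to the front.
So "fpzgawwtysik" becomes "yfpzgawwt".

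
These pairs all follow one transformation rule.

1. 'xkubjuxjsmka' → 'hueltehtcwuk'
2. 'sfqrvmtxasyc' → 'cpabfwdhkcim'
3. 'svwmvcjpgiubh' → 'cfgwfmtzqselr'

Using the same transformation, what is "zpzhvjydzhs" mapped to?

jzjrftinjrc

The transformation: shift every letter 10 places forward in the alphabet (wrapping around).
So "zpzhvjydzhs" becomes "jzjrftinjrc".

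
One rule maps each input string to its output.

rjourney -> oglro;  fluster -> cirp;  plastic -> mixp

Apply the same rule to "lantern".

Rule — shift every letter 3 places backward in the alphabet (wrapping around), then delete the last 3 characters.
Working it through for "lantern": intermediate "ixkqbok", final "ixkq".

ixkq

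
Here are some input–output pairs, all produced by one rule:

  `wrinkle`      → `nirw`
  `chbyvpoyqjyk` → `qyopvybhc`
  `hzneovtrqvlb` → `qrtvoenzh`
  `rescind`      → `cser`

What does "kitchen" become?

The transformation: delete the last 3 characters, then reverse the string.
Working it through for "kitchen": intermediate "kitc", final "ctik".

ctik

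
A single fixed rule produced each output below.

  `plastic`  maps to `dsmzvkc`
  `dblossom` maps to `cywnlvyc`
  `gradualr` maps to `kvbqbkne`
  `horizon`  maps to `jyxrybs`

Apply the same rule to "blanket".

uodlvkx

The pattern: shift every letter 10 places forward in the alphabet (wrapping around), then move the last 3 characters to the front (rotate right by 3).
Starting from "blanket": after the first operation, "lvkxuod"; after the second, "uodlvkx".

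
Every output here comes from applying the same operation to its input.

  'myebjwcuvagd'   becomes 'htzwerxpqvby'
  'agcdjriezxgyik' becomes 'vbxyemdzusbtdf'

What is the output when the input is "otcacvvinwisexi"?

joxvxqqdirdnzsd

In each case the input is transformed by: shift every letter 5 places backward in the alphabet (wrapping around).
On "otcacvvinwisexi" that produces "joxvxqqdirdnzsd".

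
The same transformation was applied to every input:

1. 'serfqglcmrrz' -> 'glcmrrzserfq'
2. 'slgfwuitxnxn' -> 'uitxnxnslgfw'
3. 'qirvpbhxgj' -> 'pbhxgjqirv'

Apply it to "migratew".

ratewmig

The pattern: swap the front and back halves of the string, then move the last character to the front.
Applying both steps to "migratew": "atewmigr", then "ratewmig".
(Check on "serfqglcmrrz": → "lcmrrzserfqg" → "glcmrrzserfq" ✓)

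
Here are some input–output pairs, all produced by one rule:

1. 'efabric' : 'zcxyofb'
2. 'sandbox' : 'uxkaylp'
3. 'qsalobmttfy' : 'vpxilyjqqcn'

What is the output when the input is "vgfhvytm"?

Rule — shift every letter 3 places backward in the alphabet (wrapping around), then swap the first and last characters.
Working it through for "vgfhvytm": intermediate "sdcesvqj", final "jdcesvqs".

jdcesvqs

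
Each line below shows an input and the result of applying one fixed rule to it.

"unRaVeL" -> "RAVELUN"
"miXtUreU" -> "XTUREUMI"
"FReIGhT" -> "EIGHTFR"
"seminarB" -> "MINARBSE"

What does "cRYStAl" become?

The pattern: move the first 2 characters to the end (rotate left by 2), then convert every letter to uppercase.
Applying both steps to "cRYStAl": "YStAlcR", then "YSTALCR".

YSTALCR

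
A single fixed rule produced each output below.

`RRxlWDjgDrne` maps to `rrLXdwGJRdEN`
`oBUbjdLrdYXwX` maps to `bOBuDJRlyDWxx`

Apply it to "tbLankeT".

BTAlKNtE

In each case the input is transformed by: swap each adjacent pair of characters (1↔2, 3↔4, ...), then flip the case of every letter.
"tbLankeT" → "BTAlKNtE".
(Check on "oBUbjdLrdYXwX": → "BobUdjrLYdwXX" → "bOBuDJRlyDWxx" ✓)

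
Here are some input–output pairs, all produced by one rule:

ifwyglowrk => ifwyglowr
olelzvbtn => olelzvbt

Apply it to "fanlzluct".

fanlzluc

Each output is the input with this applied: delete the last character.
For "fanlzluct" the result is "fanlzluc".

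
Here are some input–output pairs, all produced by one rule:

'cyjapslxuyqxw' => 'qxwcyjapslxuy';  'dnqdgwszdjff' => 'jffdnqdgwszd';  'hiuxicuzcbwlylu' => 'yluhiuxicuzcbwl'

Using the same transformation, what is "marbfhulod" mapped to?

lodmarbfhu

Looking at the pairs, the operation is to move the last 3 characters to the front (rotate right by 3).
"marbfhulod" → "lodmarbfhu".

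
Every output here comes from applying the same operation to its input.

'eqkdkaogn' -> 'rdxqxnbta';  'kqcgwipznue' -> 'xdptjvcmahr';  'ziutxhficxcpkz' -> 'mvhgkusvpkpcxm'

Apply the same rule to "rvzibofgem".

eimvobstrz

The rule is to shift every letter 13 places forward in the alphabet (wrapping around) — i.e. ROT13.
Doing the same to "rvzibofgem": "eimvobstrz".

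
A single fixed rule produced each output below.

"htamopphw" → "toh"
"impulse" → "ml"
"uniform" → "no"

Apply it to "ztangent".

The rule is to keep one character in every 3, starting at position 2 (positions 2nd, 5th, 8th, ...).
Doing the same to "ztangent": "tgt".

tgt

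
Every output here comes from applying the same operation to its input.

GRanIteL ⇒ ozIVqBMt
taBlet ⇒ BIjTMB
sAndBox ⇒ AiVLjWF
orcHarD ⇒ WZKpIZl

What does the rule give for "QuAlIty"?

yCiTqBG

What's happening: shift every letter 8 places forward in the alphabet (wrapping around), then flip the case of every letter.
Starting from "QuAlIty": after the first operation, "YcItQbg"; after the second, "yCiTqBG".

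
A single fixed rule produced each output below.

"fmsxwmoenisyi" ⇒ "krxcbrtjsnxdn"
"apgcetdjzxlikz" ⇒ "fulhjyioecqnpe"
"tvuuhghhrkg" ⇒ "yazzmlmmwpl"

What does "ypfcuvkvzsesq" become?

dukhzapaexjxv

Rule — shift every letter 5 places forward in the alphabet (wrapping around).
"ypfcuvkvzsesq" → "dukhzapaexjxv".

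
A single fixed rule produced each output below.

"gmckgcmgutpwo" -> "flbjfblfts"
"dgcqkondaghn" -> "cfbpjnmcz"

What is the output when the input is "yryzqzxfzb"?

The transformation: delete the last 3 characters, then shift every letter 1 place backward in the alphabet (wrapping around).
Applying both steps to "yryzqzxfzb": "yryzqzx", then "xqxypyw".

xqxypyw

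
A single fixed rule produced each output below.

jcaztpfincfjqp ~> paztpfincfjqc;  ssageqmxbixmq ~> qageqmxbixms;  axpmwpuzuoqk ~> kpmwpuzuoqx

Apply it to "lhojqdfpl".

lojqdfph

Rule — delete the first character, then swap the first and last characters.
For "lhojqdfpl" the result is "lojqdfph".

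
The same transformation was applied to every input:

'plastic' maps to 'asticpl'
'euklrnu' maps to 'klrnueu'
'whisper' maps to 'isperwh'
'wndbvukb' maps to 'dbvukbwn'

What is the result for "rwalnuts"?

In each case the input is transformed by: move the first 2 characters to the end (rotate left by 2).
Doing the same to "rwalnuts": "alnutsrw".

alnutsrw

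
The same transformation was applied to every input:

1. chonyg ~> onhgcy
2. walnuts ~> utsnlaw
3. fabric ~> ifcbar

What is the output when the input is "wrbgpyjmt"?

wtrpmjgby

Looking at the pairs, the operation is to sort the characters into reverse alphabetical order, then move the first character to the end.
Working it through for "wrbgpyjmt": intermediate "ywtrpmjgb", final "wtrpmjgby".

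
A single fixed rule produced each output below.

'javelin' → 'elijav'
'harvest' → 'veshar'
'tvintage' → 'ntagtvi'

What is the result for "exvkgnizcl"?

Looking at the pairs, the operation is to delete the last character, then move the first 3 characters to the end (rotate left by 3).
So "exvkgnizcl" becomes "kgnizcexv".

kgnizcexv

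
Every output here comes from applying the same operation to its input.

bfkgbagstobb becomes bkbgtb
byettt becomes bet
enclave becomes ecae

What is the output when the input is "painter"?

pitr

The pattern: keep every other character starting from the first (positions 1st, 3rd, 5th, ...).
"painter" → "pitr".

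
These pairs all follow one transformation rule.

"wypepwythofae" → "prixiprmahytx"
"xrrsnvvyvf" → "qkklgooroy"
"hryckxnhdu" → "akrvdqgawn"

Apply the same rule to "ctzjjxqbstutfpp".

vmsccqjulmnmyii

What's happening: shift every letter 7 places backward in the alphabet (wrapping around).
"ctzjjxqbstutfpp" → "vmsccqjulmnmyii".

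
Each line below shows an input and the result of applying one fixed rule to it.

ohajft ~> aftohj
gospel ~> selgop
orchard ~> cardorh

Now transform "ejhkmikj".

The rule is to move the first 3 characters to the end (rotate left by 3), then swap the first and last characters.
Working it through for "ejhkmikj": intermediate "kmikjejh", final "hmikjejk".

hmikjejk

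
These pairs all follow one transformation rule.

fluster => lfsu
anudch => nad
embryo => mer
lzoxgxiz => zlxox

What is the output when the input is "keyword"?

In each case the input is transformed by: swap each adjacent pair of characters (1↔2, 3↔4, ...), then delete the last 3 characters.
Starting from "keyword": after the first operation, "ekwyrod"; after the second, "ekwy".
(Check on "anudch": → "naduhc" → "nad" ✓)

ekwy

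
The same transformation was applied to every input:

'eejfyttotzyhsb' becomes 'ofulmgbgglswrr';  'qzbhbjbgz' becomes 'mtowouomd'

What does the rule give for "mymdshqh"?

The pattern: reverse the string, then shift every letter 13 places forward in the alphabet (wrapping around) — i.e. ROT13.
Applying that to "mymdshqh" gives "udufqzlz".

udufqzlz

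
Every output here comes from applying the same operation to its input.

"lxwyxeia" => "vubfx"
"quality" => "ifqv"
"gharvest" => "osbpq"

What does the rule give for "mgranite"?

Rule — delete the first 3 characters, then shift every letter 3 places backward in the alphabet (wrapping around).
Working it through for "mgranite": intermediate "anite", final "xkfqb".

xkfqb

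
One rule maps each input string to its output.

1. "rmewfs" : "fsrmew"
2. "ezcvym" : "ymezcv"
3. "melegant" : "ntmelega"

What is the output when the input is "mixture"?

The pattern: move the last 2 characters to the front (rotate right by 2).
Doing the same to "mixture": "remixtu".

remixtu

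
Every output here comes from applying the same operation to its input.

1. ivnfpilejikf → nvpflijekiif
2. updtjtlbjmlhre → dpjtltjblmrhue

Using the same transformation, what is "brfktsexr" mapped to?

frtkesrxb

The transformation: move the first character to the end, then swap each adjacent pair of characters (1↔2, 3↔4, ...).
"brfktsexr" → "rfktsexrb" → "frtkesrxb".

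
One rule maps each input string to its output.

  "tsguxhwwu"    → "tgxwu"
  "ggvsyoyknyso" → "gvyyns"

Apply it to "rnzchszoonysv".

Each output is the input with this applied: keep every other character starting from the first (positions 1st, 3rd, 5th, ...).
For "rnzchszoonysv" the result is "rzhzoyv".

rzhzoyv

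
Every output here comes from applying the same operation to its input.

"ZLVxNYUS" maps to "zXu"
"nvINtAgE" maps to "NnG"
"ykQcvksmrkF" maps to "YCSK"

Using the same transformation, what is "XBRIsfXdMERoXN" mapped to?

xixex

The rule is to flip the case of every letter, then keep one character in every 3, starting at position 1 (positions 1st, 4th, 7th, ...).
Starting from "XBRIsfXdMERoXN": after the first operation, "xbriSFxDmerOxn"; after the second, "xixex".
(Check on "ykQcvksmrkF": → "YKqCVKSMRKf" → "YCSK" ✓)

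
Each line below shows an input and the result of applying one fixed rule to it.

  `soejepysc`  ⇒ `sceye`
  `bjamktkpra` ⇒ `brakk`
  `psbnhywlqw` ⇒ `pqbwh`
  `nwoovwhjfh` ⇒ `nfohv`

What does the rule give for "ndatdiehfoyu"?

The rule is to keep every other character starting from the first (positions 1st, 3rd, 5th, ...), then take characters alternately from the front and the back (1st, last, 2nd, 2nd-last, ...).
Working it through for "ndatdiehfoyu": intermediate "nadefy", final "nyafde".
(Check on "soejepysc": → "seeyc" → "sceye" ✓)

nyafde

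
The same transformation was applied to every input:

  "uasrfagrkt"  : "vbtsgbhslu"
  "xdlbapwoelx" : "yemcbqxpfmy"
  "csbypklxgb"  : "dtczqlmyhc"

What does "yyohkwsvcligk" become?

zzpilxtwdmjhl

Looking at the pairs, the operation is to shift every letter 1 place forward in the alphabet (wrapping around).
So "yyohkwsvcligk" becomes "zzpilxtwdmjhl".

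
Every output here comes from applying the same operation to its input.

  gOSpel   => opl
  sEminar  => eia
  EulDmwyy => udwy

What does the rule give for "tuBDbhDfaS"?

In each case the input is transformed by: keep every other character starting from the second (positions 2nd, 4th, 6th, ...), then convert every letter to lowercase.
Working it through for "tuBDbhDfaS": intermediate "uDhfS", final "udhfs".
(Check on "gOSpel": → "Opl" → "opl" ✓)

udhfs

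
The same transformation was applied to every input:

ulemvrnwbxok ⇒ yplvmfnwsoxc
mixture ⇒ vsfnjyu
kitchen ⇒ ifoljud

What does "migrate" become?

The rule is to shift every letter 1 place forward in the alphabet (wrapping around), then move the last 3 characters to the front (rotate right by 3).
For "migrate", step one produces "njhsbuf"; step two turns that into "bufnjhs".

bufnjhs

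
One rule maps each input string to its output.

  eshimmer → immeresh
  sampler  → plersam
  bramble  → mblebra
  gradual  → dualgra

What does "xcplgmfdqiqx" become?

What's happening: move the first 3 characters to the end (rotate left by 3).
So "xcplgmfdqiqx" becomes "lgmfdqiqxxcp".

lgmfdqiqxxcp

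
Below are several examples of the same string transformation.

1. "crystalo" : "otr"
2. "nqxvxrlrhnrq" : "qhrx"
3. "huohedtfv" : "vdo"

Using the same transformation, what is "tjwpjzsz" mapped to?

zjj

In each case the input is transformed by: reverse the string, then keep one character in every 3, starting at position 1 (positions 1st, 4th, 7th, ...).
Working it through for "tjwpjzsz": intermediate "zszjpwjt", final "zjj".
(Check on "crystalo": → "olatsyrc" → "otr" ✓)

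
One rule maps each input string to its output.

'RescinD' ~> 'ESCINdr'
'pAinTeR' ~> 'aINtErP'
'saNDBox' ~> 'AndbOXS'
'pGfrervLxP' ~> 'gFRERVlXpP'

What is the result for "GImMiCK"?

iMmIckg

The rule is to move the first character to the end, then flip the case of every letter.
Applying both steps to "GImMiCK": "ImMiCKG", then "iMmIckg".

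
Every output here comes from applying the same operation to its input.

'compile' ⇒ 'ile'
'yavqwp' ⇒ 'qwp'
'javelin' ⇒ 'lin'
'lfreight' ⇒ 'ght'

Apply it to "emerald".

ald

Each output is the input with this applied: keep only the last 3 characters.
Doing the same to "emerald": "ald".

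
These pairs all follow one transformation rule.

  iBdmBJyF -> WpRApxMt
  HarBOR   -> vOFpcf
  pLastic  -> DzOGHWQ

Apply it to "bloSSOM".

PZCggca

What's happening: flip the case of every letter, then shift every letter 12 places backward in the alphabet (wrapping around).
Starting from "bloSSOM": after the first operation, "BLOssom"; after the second, "PZCggca".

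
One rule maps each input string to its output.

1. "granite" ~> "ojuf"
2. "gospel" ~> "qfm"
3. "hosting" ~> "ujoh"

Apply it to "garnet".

ofu

What's happening: delete the first 3 characters, then shift every letter 1 place forward in the alphabet (wrapping around).
For "garnet", step one produces "net"; step two turns that into "ofu".
(Check on "granite": → "nite" → "ojuf" ✓)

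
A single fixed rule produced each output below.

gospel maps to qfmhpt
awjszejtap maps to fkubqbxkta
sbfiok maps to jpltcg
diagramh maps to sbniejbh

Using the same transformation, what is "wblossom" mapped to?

ttpnxcmp

Rule — shift every letter 1 place forward in the alphabet (wrapping around), then swap the front and back halves of the string.
"wblossom" → "xcmpttpn" → "ttpnxcmp".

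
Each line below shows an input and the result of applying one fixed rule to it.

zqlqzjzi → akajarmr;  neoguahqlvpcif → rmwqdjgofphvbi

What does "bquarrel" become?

Looking at the pairs, the operation is to shift every letter 1 place forward in the alphabet (wrapping around), then swap the front and back halves of the string.
For "bquarrel", step one produces "crvbssfm"; step two turns that into "ssfmcrvb".

ssfmcrvb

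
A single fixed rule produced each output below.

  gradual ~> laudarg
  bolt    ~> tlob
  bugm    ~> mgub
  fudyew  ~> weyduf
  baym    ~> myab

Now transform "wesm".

msew

Looking at the pairs, the operation is to reverse the string.
Doing the same to "wesm": "msew".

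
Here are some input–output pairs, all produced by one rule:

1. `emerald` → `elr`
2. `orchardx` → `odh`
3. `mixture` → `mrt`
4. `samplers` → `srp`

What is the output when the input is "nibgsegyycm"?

The rule is to take characters alternately from the front and the back (1st, last, 2nd, 2nd-last, ...), then keep one character in every 3, starting at position 1 (positions 1st, 4th, 7th, ...).
Applying both steps to "nibgsegyycm": "nmicbygysge", then "ncgg".

ncgg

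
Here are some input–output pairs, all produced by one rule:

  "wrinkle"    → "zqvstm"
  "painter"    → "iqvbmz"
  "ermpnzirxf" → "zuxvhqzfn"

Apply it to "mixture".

qfbczm

The pattern: shift every letter 8 places forward in the alphabet (wrapping around), then delete the first character.
Applying that to "mixture" gives "qfbczm".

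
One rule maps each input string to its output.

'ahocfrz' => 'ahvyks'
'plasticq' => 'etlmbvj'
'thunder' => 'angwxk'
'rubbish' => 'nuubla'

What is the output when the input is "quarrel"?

ntkkxe

The pattern: delete the first character, then shift every letter 7 places backward in the alphabet (wrapping around).
Working it through for "quarrel": intermediate "uarrel", final "ntkkxe".
(Check on "thunder": → "hunder" → "angwxk" ✓)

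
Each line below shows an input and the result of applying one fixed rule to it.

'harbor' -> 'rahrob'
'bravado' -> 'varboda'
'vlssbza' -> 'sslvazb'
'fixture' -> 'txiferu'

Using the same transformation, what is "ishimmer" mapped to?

mihsirem

The rule is to move the last 3 characters to the front (rotate right by 3), then reverse the string.
Starting from "ishimmer": after the first operation, "merishim"; after the second, "mihsirem".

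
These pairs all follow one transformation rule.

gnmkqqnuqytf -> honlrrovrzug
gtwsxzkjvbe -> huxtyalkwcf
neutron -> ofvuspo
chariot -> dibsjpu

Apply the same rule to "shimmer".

tijnnfs

Each output is the input with this applied: shift every letter 1 place forward in the alphabet (wrapping around).
On "shimmer" that produces "tijnnfs".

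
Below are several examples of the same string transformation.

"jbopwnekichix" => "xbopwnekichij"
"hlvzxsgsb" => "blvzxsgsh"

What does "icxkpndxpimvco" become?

ocxkpndxpimvci

Looking at the pairs, the operation is to swap the first and last characters.
"icxkpndxpimvco" → "ocxkpndxpimvci".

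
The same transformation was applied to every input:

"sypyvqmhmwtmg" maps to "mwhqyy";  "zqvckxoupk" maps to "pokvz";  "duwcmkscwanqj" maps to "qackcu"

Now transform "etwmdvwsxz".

xwdwe

Each output is the input with this applied: reverse the string, then keep every other character starting from the second (positions 2nd, 4th, 6th, ...).
Doing the same to "etwmdvwsxz": "xwdwe".
(Check on "duwcmkscwanqj": → "jqnawcskmcwud" → "qackcu" ✓)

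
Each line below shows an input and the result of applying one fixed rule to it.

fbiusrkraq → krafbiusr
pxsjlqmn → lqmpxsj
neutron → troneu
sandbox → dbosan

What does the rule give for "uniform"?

In each case the input is transformed by: delete the last character, then move the last 3 characters to the front (rotate right by 3).
On "uniform" that produces "foruni".

foruni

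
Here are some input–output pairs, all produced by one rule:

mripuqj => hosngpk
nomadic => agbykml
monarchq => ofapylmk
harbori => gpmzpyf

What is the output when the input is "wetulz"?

xjsrcu

The transformation: shift every letter 2 places backward in the alphabet (wrapping around), then reverse the string.
Starting from "wetulz": after the first operation, "ucrsjx"; after the second, "xjsrcu".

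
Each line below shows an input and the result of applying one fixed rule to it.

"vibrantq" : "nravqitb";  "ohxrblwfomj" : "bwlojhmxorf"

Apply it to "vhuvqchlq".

vcqvqhluh

The rule is to take characters alternately from the front and the back (1st, last, 2nd, 2nd-last, ...), then move the last 3 characters to the front (rotate right by 3).
Working it through for "vhuvqchlq": intermediate "vqhluhvcq", final "vcqvqhluh".
(Check on "vibrantq": → "vqitbnra" → "nravqitb" ✓)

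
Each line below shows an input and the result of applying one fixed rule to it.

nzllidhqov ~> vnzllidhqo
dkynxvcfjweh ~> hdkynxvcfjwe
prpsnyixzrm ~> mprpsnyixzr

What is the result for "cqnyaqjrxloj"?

jcqnyaqjrxlo

In each case the input is transformed by: move the last character to the front.
Doing the same to "cqnyaqjrxloj": "jcqnyaqjrxlo".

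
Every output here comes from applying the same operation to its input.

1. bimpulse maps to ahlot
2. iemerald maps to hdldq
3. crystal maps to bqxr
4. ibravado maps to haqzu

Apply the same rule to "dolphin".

The transformation: delete the last 3 characters, then shift every letter 1 place backward in the alphabet (wrapping around).
Starting from "dolphin": after the first operation, "dolp"; after the second, "cnko".
(Check on "bimpulse": → "bimpu" → "ahlot" ✓)

cnko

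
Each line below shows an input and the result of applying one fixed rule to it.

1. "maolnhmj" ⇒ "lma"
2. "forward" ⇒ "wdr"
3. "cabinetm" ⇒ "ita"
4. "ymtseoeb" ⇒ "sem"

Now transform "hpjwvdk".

wkj

What's happening: move the first 3 characters to the end (rotate left by 3), then keep one character in every 3, starting at position 1 (positions 1st, 4th, 7th, ...).
Working it through for "hpjwvdk": intermediate "wvdkhpj", final "wkj".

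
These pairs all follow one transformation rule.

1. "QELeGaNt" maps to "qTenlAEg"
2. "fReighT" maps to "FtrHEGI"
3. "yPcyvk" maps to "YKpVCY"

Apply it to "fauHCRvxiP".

FpAIUXhVcr

In each case the input is transformed by: flip the case of every letter, then take characters alternately from the front and the back (1st, last, 2nd, 2nd-last, ...).
Starting from "fauHCRvxiP": after the first operation, "FAUhcrVXIp"; after the second, "FpAIUXhVcr".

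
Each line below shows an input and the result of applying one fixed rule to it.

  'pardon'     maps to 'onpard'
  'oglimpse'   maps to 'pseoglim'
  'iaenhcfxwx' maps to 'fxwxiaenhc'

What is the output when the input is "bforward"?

What's happening: move the first character to the end, then swap the front and back halves of the string.
"bforward" → "forwardb" → "ardbforw".
(Check on "iaenhcfxwx": → "aenhcfxwxi" → "fxwxiaenhc" ✓)

ardbforw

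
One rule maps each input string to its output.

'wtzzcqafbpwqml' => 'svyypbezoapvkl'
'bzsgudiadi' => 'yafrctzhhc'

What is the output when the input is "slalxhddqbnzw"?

The rule is to swap each adjacent pair of characters (1↔2, 3↔4, ...), then shift every letter 1 place backward in the alphabet (wrapping around).
Applying that to "slalxhddqbnzw" gives "krkzgwccapymv".

krkzgwccapymv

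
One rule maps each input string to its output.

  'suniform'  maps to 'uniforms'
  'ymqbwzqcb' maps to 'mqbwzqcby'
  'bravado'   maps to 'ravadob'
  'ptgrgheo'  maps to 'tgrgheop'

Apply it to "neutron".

The transformation: move the first character to the end.
Applying that to "neutron" gives "eutronn".

eutronn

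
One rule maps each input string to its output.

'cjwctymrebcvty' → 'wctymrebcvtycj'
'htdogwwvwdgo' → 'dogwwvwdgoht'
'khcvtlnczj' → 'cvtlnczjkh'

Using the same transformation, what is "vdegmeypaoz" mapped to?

egmeypaozvd

Each output is the input with this applied: move the first 2 characters to the end (rotate left by 2).
"vdegmeypaoz" → "egmeypaozvd".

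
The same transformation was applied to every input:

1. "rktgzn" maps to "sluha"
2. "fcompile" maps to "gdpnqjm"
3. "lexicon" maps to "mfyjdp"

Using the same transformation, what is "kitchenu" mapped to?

The transformation: delete the last character, then shift every letter 1 place forward in the alphabet (wrapping around).
"kitchenu" → "kitchen" → "ljudifo".

ljudifo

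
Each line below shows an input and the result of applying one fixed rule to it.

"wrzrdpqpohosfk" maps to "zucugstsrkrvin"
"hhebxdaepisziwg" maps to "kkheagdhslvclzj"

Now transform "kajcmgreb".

What's happening: shift every letter 3 places forward in the alphabet (wrapping around).
Doing the same to "kajcmgreb": "ndmfpjuhe".

ndmfpjuhe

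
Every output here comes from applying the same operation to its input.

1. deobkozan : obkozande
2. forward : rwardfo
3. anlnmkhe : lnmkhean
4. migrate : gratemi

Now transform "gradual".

adualgr

The rule is to move the first 2 characters to the end (rotate left by 2).
Doing the same to "gradual": "adualgr".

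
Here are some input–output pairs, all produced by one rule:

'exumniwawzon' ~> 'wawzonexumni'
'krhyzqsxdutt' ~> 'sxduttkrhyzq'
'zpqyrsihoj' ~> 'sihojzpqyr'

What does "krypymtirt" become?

Rule — swap the front and back halves of the string.
For "krypymtirt" the result is "mtirtkrypy".

mtirtkrypy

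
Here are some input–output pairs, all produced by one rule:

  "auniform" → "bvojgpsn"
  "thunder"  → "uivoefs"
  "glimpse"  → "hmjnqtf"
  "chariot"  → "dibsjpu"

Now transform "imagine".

jnbhjof

The transformation: shift every letter 1 place forward in the alphabet (wrapping around).
Doing the same to "imagine": "jnbhjof".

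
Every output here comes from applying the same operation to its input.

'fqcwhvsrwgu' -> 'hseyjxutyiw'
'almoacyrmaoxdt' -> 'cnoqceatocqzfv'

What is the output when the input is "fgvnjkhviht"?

hixplmjxkjv

In each case the input is transformed by: shift every letter 2 places forward in the alphabet (wrapping around).
Doing the same to "fgvnjkhviht": "hixplmjxkjv".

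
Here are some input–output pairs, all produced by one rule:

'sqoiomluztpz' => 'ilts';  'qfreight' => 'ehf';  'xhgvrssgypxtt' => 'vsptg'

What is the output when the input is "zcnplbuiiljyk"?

pulkn

In each case the input is transformed by: move the first 3 characters to the end (rotate left by 3), then keep one character in every 3, starting at position 1 (positions 1st, 4th, 7th, ...).
"zcnplbuiiljyk" → "plbuiiljykzcn" → "pulkn".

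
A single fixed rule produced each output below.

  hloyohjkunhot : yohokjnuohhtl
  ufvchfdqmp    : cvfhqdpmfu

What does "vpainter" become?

iatnrepv

Looking at the pairs, the operation is to move the first 2 characters to the end (rotate left by 2), then swap each adjacent pair of characters (1↔2, 3↔4, ...).
For "vpainter", step one produces "aintervp"; step two turns that into "iatnrepv".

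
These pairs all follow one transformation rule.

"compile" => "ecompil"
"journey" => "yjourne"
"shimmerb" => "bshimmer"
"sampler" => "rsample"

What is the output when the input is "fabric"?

What's happening: move the last character to the front.
Applying that to "fabric" gives "cfabri".

cfabri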